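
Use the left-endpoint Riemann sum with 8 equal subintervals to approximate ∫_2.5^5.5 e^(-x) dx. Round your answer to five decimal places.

Δx = (5.5 − 2.5)/8 = 0.375.
Left endpoints: 2.5, 2.875, 3.25, 3.625, 4, 4.375, 4.75, 5.125.
f(2.5) ≈ 0.08208, f(2.875) ≈ 0.05642, f(3.25) ≈ 0.03877, f(3.625) ≈ 0.02665, f(4) ≈ 0.01832, f(4.375) ≈ 0.01259, f(4.75) ≈ 0.00865, f(5.125) ≈ 0.00595.
Sum = Δx · [f(2.5) + f(2.875) + f(3.25) + ...].
Sum ≈ 0.09353.

0.09353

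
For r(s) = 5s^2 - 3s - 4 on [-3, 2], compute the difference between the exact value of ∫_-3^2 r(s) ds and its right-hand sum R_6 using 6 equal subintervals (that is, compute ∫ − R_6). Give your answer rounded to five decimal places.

Exact integral: ∫_-3^2 r(s) ds ≈ 45.8333333.
R_6 ≈ 32.0601852.
Error ≈ 45.8333333 − 32.0601852 ≈ 13.77315.

13.77315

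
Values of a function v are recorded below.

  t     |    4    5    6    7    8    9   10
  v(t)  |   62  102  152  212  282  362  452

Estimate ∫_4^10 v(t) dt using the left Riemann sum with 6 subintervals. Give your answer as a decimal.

Δt = 1.
Sum = 1·[62 + 102 + 152 + 212 + 282 + 362] = 1172.

1172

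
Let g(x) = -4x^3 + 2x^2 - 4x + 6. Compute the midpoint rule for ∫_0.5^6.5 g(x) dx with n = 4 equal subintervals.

Δx = (6.5 − 0.5)/4 = 1.5.
Midpoints: 1.25, 2.75, 4.25, 5.75.
g(1.25) = -3.6875, g(2.75) = -73.0625, g(4.25) = -281.9375, g(5.75) = -711.3125.
Sum = Δx · [g(1.25) + g(2.75) + g(4.25) + g(5.75)].
Sum = -1605.

-1605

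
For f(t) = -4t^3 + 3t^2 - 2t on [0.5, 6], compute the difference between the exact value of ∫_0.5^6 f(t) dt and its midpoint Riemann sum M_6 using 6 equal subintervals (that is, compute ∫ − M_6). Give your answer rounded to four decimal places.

-13.8646

Exact integral: ∫_0.5^6 f(t) dt = -1115.8125.
M_6 ≈ -1101.947917.
Error ≈ -1115.8125 − (-1101.947917) ≈ -13.8646.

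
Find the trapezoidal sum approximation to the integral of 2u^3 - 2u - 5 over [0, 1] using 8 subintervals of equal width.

Δu = (1 − 0)/8 = 0.125.
f(0) = -5, f(0.125) = -5.24609375, f(0.25) = -5.46875, f(0.375) = -5.64453125, f(0.5) = -5.75, f(0.625) = -5.76171875, f(0.75) = -5.65625, f(0.875) = -5.41015625, f(1) = -5.
T_8 = (Δu/2)·[f(u_0) + 2f(u_1) + ... + 2f(u_{7}) + f(u_8)].
Sum = -5.4921875.

-5.4921875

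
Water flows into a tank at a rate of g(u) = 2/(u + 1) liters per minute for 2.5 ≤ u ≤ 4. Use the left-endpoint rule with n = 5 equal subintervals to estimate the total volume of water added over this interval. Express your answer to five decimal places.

Δu = (4 − 2.5)/5 = 0.3.
Left endpoints: 2.5, 2.8, 3.1, 3.4, 3.7.
g(2.5) = 4/7, g(2.8) = 10/19, g(3.1) = 20/41, g(3.4) = 5/11, g(3.7) = 20/47.
Sum = Δu · [g(2.5) + g(2.8) + g(3.1) + g(3.4) + g(3.7)].
Sum ≈ 0.73969.

0.73969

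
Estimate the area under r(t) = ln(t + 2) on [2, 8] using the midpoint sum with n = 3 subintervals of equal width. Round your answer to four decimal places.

11.5051

Δt = (8 − 2)/3 = 2.
Midpoints: 3, 5, 7.
r(3) ≈ 1.6094, r(5) ≈ 1.9459, r(7) ≈ 2.1972.
Sum = Δt · [r(3) + r(5) + r(7)].
Sum ≈ 11.5051.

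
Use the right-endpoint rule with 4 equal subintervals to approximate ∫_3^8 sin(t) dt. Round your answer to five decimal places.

-0.20141

Δt = (8 − 3)/4 = 1.25.
Right endpoints: 4.25, 5.5, 6.75, 8.
f(4.25) ≈ -0.89499, f(5.5) ≈ -0.70554, f(6.75) ≈ 0.45004, f(8) ≈ 0.98936.
Sum = Δt · [f(4.25) + f(5.5) + f(6.75) + f(8)].
Sum ≈ -0.20141.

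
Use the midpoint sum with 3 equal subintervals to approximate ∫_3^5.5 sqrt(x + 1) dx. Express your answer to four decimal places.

Δx = (5.5 − 3)/3 = 5/6.
Midpoints: 41/12, 4.25, 61/12.
f(41/12) ≈ 2.1016, f(4.25) ≈ 2.2913, f(61/12) ≈ 2.4664.
Sum = Δx · [f(41/12) + f(4.25) + f(61/12)].
Sum ≈ 5.7161.

5.7161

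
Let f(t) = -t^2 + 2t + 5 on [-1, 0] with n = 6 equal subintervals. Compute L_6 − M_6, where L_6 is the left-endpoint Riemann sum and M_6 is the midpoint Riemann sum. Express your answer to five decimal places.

-0.25694

L_6 ≈ 3.4120370.
M_6 ≈ 3.6689815.
L_6 − M_6 ≈ -0.25694.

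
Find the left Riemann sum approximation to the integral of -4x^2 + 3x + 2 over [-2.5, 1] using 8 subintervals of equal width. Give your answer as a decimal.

Δx = (1 − (-2.5))/8 = 0.4375.
Left endpoints: -2.5, -2.0625, -1.625, -1.1875, -0.75, -0.3125, 0.125, 0.5625.
f(-2.5) = -30.5, f(-2.0625) = -21.203125, f(-1.625) = -13.4375, f(-1.1875) = -7.203125, f(-0.75) = -2.5, f(-0.3125) = 0.671875, f(0.125) = 2.3125, f(0.5625) = 2.421875.
Sum = Δx · [f(-2.5) + f(-2.0625) + f(-1.625) + ...].
Sum = -30.37890625.

-30.37890625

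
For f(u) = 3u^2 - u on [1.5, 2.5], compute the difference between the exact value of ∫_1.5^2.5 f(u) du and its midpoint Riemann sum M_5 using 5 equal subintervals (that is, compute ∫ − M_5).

Exact integral: ∫_1.5^2.5 f(u) du = 10.25.
M_5 = 10.24.
Error = 10.25 − 10.24 = 0.01.

0.01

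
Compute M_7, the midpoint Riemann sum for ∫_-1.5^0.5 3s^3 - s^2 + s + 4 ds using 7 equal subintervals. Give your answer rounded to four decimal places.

2.1582

Δs = (0.5 − (-1.5))/7 = 2/7.
Midpoints: -19/14, -15/14, -11/14, -0.5, -3/14, 1/14, 5/14.
f(-19/14) = -18379/2744, f(-15/14) = -5239/2744, f(-11/14) = 3133/2744, f(-0.5) = 2.875, f(-3/14) = 10181/2744, f(1/14) = 11161/2744, f(5/14) = 11981/2744.
Sum = Δs · [f(-19/14) + f(-15/14) + f(-11/14) + ...].
Sum ≈ 2.1582.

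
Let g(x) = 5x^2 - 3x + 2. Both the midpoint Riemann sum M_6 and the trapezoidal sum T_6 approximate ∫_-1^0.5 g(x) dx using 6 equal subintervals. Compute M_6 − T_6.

-0.1171875

M_6 = 5.9609375.
T_6 = 6.078125.
M_6 − T_6 = -0.1171875.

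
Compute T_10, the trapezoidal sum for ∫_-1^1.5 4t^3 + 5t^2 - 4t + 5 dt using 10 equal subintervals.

Δt = (1.5 − (-1))/10 = 0.25.
f(-1) = 10, f(-0.75) = 9.125, f(-0.5) = 7.75, f(-0.25) = 6.25, f(0) = 5, f(0.25) = 4.375, f(0.5) = 4.75, f(0.75) = 6.5, f(1) = 10, f(1.25) = 15.625, f(1.5) = 23.75.
T_10 = (Δt/2)·[f(t_0) + 2f(t_1) + ... + 2f(t_{9}) + f(t_10)].
Sum = 21.5625.

21.5625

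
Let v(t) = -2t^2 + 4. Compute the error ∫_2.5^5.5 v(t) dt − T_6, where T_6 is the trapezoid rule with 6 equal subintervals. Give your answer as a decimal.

Exact integral: ∫_2.5^5.5 v(t) dt = -88.5.
T_6 = -88.75.
Error = -88.5 − (-88.75) = 0.25.

0.25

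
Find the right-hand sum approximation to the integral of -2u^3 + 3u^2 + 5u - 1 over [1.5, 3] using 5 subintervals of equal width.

Δu = (3 − 1.5)/5 = 0.3.
Right endpoints: 1.8, 2.1, 2.4, 2.7, 3.
f(1.8) = 6.056, f(2.1) = 4.208, f(2.4) = 0.632, f(2.7) = -4.996, f(3) = -13.
Sum = Δu · [f(1.8) + f(2.1) + f(2.4) + f(2.7) + f(3)].
Sum = -2.13.

-2.13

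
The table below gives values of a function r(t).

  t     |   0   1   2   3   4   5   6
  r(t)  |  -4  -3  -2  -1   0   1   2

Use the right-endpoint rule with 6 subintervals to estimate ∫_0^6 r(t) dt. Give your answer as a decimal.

-3

Δt = 1.
Sum = 1·[(-3) + (-2) + (-1) + 0 + 1 + 2] = -3.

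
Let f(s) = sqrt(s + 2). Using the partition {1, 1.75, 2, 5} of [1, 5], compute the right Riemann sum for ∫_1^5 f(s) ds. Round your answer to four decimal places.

Subinterval widths: 0.75, 0.25, 3.
Right endpoints: 1.75, 2, 5.
f(1.75) ≈ 1.9365, f(2) ≈ 2.0000, f(5) ≈ 2.6458.
Sum = Σ Δs_i · f(s_i).
Sum ≈ 9.8896.

9.8896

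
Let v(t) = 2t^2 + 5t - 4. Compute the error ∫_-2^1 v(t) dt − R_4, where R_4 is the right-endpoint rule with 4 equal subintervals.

Exact integral: ∫_-2^1 v(t) dt = -13.5.
R_4 = -9.5625.
Error = -13.5 − (-9.5625) = -3.9375.

-3.9375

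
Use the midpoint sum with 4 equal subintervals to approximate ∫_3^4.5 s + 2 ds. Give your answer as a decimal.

8.625

Δs = (4.5 − 3)/4 = 0.375.
Midpoints: 3.1875, 3.5625, 3.9375, 4.3125.
f(3.1875) = 5.1875, f(3.5625) = 5.5625, f(3.9375) = 5.9375, f(4.3125) = 6.3125.
Sum = Δs · [f(3.1875) + f(3.5625) + f(3.9375) + f(4.3125)].
Sum = 8.625.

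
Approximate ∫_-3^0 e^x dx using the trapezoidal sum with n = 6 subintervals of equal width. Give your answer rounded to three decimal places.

0.970

Δx = (0 − (-3))/6 = 0.5.
f(-3) ≈ 0.050, f(-2.5) ≈ 0.082, f(-2) ≈ 0.135, f(-1.5) ≈ 0.223, f(-1) ≈ 0.368, f(-0.5) ≈ 0.607, f(0) ≈ 1.000.
T_6 = (Δx/2)·[f(x_0) + 2f(x_1) + ... + 2f(x_{5}) + f(x_6)].
Sum ≈ 0.970.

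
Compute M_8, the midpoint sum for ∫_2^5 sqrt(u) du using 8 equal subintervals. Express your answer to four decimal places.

Δu = (5 − 2)/8 = 0.375.
Midpoints: 2.1875, 2.5625, 2.9375, 3.3125, 3.6875, 4.0625, 4.4375, 4.8125.
f(2.1875) ≈ 1.4790, f(2.5625) ≈ 1.6008, f(2.9375) ≈ 1.7139, f(3.3125) ≈ 1.8200, f(3.6875) ≈ 1.9203, f(4.0625) ≈ 2.0156, f(4.4375) ≈ 2.1065, f(4.8125) ≈ 2.1937.
Sum = Δu · [f(2.1875) + f(2.5625) + f(2.9375) + ...].
Sum ≈ 5.5687.

5.5687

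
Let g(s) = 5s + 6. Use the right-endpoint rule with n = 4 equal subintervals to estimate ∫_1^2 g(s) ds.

Δs = (2 − 1)/4 = 0.25.
Right endpoints: 1.25, 1.5, 1.75, 2.
g(1.25) = 12.25, g(1.5) = 13.5, g(1.75) = 14.75, g(2) = 16.
Sum = Δs · [g(1.25) + g(1.5) + g(1.75) + g(2)].
Sum = 14.125.

14.125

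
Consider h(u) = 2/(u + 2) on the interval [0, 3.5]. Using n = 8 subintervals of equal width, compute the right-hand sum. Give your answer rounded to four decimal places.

1.8909

Δu = (3.5 − 0)/8 = 0.4375.
Right endpoints: 0.4375, 0.875, 1.3125, 1.75, 2.1875, 2.625, 3.0625, 3.5.
h(0.4375) = 32/39, h(0.875) = 16/23, h(1.3125) = 32/53, h(1.75) = 8/15, h(2.1875) = 32/67, h(2.625) = 16/37, h(3.0625) = 32/81, h(3.5) = 4/11.
Sum = Δu · [h(0.4375) + h(0.875) + h(1.3125) + ...].
Sum ≈ 1.8909.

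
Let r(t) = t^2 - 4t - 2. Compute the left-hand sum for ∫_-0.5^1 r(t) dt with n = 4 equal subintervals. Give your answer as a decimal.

-3.10546875

Δt = (1 − (-0.5))/4 = 0.375.
Left endpoints: -0.5, -0.125, 0.25, 0.625.
r(-0.5) = 0.25, r(-0.125) = -1.484375, r(0.25) = -2.9375, r(0.625) = -4.109375.
Sum = Δt · [r(-0.5) + r(-0.125) + r(0.25) + r(0.625)].
Sum = -3.10546875.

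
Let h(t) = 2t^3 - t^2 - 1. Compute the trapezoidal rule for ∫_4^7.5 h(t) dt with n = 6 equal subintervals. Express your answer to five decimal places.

Δt = (7.5 − 4)/6 = 7/12.
h(4) = 111, h(55/12) = 147361/864, h(31/6) = 6700/27, h(5.75) = 346.15625, h(19/3) = 12608/27, h(83/12) = 529589/864, h(7.5) = 786.5.
T_6 = (Δt/2)·[h(t_0) + 2h(t_1) + ... + 2h(t_{5}) + h(t_6)].
Sum ≈ 1337.88918.

1337.88918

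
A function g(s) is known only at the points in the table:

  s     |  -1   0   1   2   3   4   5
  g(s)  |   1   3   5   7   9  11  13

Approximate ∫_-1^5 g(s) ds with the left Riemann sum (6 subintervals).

36

Δs = 1.
Sum = 1·[1 + 3 + 5 + 7 + 9 + 11] = 36.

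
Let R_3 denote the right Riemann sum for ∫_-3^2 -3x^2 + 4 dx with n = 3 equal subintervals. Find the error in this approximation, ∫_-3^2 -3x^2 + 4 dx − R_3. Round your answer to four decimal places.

Exact integral: ∫_-3^2 f(x) dx = -15.
R_3 ≈ -9.444444.
Error ≈ -15 − (-9.444444) ≈ -5.5556.

-5.5556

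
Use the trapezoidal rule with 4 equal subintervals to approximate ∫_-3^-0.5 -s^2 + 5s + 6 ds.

Δs = (-0.5 − (-3))/4 = 0.625.
f(-3) = -18, f(-2.375) = -11.515625, f(-1.75) = -5.8125, f(-1.125) = -0.890625, f(-0.5) = 3.25.
T_4 = (Δs/2)·[f(s_0) + 2f(s_1) + 2f(s_2) + 2f(s_3) + f(s_4)].
Sum = -15.99609375.

-15.99609375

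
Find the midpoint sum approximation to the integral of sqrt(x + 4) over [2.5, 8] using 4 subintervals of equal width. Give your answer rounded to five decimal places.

Δx = (8 − 2.5)/4 = 1.375.
Midpoints: 3.1875, 4.5625, 5.9375, 7.3125.
f(3.1875) ≈ 2.68095, f(4.5625) ≈ 2.92617, f(5.9375) ≈ 3.15238, f(7.3125) ≈ 3.36341.
Sum = Δx · [f(3.1875) + f(4.5625) + f(5.9375) + f(7.3125)].
Sum ≈ 16.66900.

16.66900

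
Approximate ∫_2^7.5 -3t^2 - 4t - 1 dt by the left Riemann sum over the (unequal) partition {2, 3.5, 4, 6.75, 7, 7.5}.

-365.296875

Subinterval widths: 1.5, 0.5, 2.75, 0.25, 0.5.
Left endpoints: 2, 3.5, 4, 6.75, 7.
f(2) = -21, f(3.5) = -51.75, f(4) = -65, f(6.75) = -164.6875, f(7) = -176.
Sum = Σ Δt_i · f(t_i).
Sum = -365.296875.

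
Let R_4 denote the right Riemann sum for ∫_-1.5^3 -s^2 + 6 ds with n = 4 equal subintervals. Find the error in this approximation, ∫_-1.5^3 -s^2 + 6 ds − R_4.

Exact integral: ∫_-1.5^3 f(s) ds = 16.875.
R_4 = 12.12890625.
Error = 16.875 − 12.12890625 = 4.74609375.

4.74609375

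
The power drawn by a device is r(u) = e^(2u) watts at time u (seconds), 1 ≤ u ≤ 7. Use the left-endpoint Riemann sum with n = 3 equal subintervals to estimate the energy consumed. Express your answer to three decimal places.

Δu = (7 − 1)/3 = 2.
Left endpoints: 1, 3, 5.
r(1) ≈ 7.389, r(3) ≈ 403.429, r(5) ≈ 22026.466.
Sum = Δu · [r(1) + r(3) + r(5)].
Sum ≈ 44874.567.

44874.567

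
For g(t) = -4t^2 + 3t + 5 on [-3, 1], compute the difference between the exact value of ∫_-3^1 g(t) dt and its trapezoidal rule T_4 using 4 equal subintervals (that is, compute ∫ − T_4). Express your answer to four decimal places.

Exact integral: ∫_-3^1 g(t) dt ≈ -29.333333.
T_4 = -32.
Error ≈ -29.333333 − (-32) ≈ 2.6667.

2.6667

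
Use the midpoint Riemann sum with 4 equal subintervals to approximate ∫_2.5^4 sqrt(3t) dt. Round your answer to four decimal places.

4.6739

Δt = (4 − 2.5)/4 = 0.375.
Midpoints: 2.6875, 3.0625, 3.4375, 3.8125.
f(2.6875) ≈ 2.8395, f(3.0625) ≈ 3.0311, f(3.4375) ≈ 3.2113, f(3.8125) ≈ 3.3819.
Sum = Δt · [f(2.6875) + f(3.0625) + f(3.4375) + f(3.8125)].
Sum ≈ 4.6739.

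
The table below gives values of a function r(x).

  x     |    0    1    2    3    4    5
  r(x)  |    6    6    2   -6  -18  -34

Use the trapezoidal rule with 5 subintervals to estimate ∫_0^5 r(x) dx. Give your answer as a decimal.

-30

Δx = 1.
T_5 = (1/2)·[6 + 2·6 + 2·2 + 2·(-6) + 2·(-18) + (-34)] = -30.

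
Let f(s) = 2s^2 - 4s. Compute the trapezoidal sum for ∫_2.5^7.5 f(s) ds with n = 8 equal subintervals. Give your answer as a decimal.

171.484375

Δs = (7.5 − 2.5)/8 = 0.625.
f(2.5) = 2.5, f(3.125) = 7.03125, f(3.75) = 13.125, f(4.375) = 20.78125, f(5) = 30, f(5.625) = 40.78125, f(6.25) = 53.125, f(6.875) = 67.03125, f(7.5) = 82.5.
T_8 = (Δs/2)·[f(s_0) + 2f(s_1) + ... + 2f(s_{7}) + f(s_8)].
Sum = 171.484375.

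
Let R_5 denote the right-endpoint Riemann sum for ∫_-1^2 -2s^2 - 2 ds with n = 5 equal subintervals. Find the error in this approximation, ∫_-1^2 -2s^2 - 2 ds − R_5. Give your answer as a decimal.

2.16

Exact integral: ∫_-1^2 f(s) ds = -12.
R_5 = -14.16.
Error = -12 − (-14.16) = 2.16.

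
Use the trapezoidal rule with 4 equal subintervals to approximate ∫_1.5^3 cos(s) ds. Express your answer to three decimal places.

-0.846

Δs = (3 − 1.5)/4 = 0.375.
f(1.5) ≈ 0.071, f(1.875) ≈ -0.300, f(2.25) ≈ -0.628, f(2.625) ≈ -0.870, f(3) ≈ -0.990.
T_4 = (Δs/2)·[f(s_0) + 2f(s_1) + 2f(s_2) + 2f(s_3) + f(s_4)].
Sum ≈ -0.846.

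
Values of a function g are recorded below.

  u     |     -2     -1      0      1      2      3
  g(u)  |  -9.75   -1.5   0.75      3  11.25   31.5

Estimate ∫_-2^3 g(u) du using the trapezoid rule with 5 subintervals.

Δu = 1.
T_5 = (1/2)·[(-9.75) + 2·(-1.5) + 2·0.75 + 2·3 + 2·11.25 + 31.5] = 24.375.

24.375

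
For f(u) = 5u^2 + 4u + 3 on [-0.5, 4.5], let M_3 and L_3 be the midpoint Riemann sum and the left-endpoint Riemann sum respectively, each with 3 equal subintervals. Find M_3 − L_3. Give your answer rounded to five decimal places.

M_3 ≈ 201.2962963.
L_3 ≈ 118.6574074.
M_3 − L_3 ≈ 82.63889.

82.63889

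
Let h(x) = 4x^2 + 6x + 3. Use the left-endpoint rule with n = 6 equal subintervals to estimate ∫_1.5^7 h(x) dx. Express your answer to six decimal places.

Δx = (7 − 1.5)/6 = 11/12.
Left endpoints: 1.5, 29/12, 10/3, 4.25, 31/6, 73/12.
h(1.5) = 21, h(29/12) = 1471/36, h(10/3) = 607/9, h(4.25) = 100.75, h(31/6) = 1267/9, h(73/12) = 6751/36.
Sum = Δx · [h(1.5) + h(29/12) + h(10/3) + ...].
Sum ≈ 511.831019.

511.831019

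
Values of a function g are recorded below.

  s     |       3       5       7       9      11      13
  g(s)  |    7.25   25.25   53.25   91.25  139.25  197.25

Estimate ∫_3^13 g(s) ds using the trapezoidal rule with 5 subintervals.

822.5

Δs = 2.
T_5 = (2/2)·[7.25 + 2·25.25 + 2·53.25 + 2·91.25 + 2·139.25 + 197.25] = 822.5.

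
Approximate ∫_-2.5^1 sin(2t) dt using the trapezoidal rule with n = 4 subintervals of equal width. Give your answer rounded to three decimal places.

Δt = (1 − (-2.5))/4 = 0.875.
f(-2.5) ≈ 0.959, f(-1.625) ≈ 0.108, f(-0.75) ≈ -0.997, f(0.125) ≈ 0.247, f(1) ≈ 0.909.
T_4 = (Δt/2)·[f(t_0) + 2f(t_1) + 2f(t_2) + 2f(t_3) + f(t_4)].
Sum ≈ 0.256.

0.256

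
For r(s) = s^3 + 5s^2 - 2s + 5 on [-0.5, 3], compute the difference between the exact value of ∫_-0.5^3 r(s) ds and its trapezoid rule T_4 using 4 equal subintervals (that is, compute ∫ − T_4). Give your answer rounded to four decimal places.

Exact integral: ∫_-0.5^3 r(s) ds ≈ 74.192708.
T_4 ≈ 78.100586.
Error ≈ 74.192708 − 78.100586 ≈ -3.9079.

-3.9079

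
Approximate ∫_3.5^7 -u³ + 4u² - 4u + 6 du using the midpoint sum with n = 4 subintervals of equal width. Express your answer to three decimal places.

-212.444

Δu = (7 − 3.5)/4 = 0.875.
Midpoints: 3.9375, 4.8125, 5.6875, 6.5625.
f(3.9375) = -35967/4096, f(4.8125) = -131349/4096, f(5.6875) = -292195/4096, f(6.5625) = -534969/4096.
Sum = Δu · [f(3.9375) + f(4.8125) + f(5.6875) + f(6.5625)].
Sum ≈ -212.444.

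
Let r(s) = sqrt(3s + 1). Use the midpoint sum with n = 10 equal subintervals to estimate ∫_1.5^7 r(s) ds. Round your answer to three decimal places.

Δs = (7 − 1.5)/10 = 0.55.
Midpoints: 1.775, 2.325, 2.875, 3.425, 3.975, 4.525, 5.075, 5.625, 6.175, 6.725.
r(1.775) ≈ 2.515, r(2.325) ≈ 2.824, r(2.875) ≈ 3.102, r(3.425) ≈ 3.358, r(3.975) ≈ 3.595, r(4.525) ≈ 3.818, r(5.075) ≈ 4.028, r(5.625) ≈ 4.228, r(6.175) ≈ 4.419, r(6.725) ≈ 4.602.
Sum = Δs · [r(1.775) + r(2.325) + r(2.875) + ...].
Sum ≈ 20.069.

20.069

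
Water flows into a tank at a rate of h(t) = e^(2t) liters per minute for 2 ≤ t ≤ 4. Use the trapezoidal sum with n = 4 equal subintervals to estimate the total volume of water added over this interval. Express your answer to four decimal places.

1583.1266

Δt = (4 − 2)/4 = 0.5.
h(2) ≈ 54.5982, h(2.5) ≈ 148.4132, h(3) ≈ 403.4288, h(3.5) ≈ 1096.6332, h(4) ≈ 2980.9580.
T_4 = (Δt/2)·[h(t_0) + 2h(t_1) + 2h(t_2) + 2h(t_3) + h(t_4)].
Sum ≈ 1583.1266.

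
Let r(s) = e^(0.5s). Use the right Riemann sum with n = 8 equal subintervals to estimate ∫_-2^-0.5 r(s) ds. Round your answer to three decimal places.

Δs = (-0.5 − (-2))/8 = 0.1875.
Right endpoints: -1.8125, -1.625, -1.4375, -1.25, -1.0625, -0.875, -0.6875, -0.5.
r(-1.8125) ≈ 0.404, r(-1.625) ≈ 0.444, r(-1.4375) ≈ 0.487, r(-1.25) ≈ 0.535, r(-1.0625) ≈ 0.588, r(-0.875) ≈ 0.646, r(-0.6875) ≈ 0.709, r(-0.5) ≈ 0.779.
Sum = Δs · [r(-1.8125) + r(-1.625) + r(-1.4375) + ...].
Sum ≈ 0.861.

0.861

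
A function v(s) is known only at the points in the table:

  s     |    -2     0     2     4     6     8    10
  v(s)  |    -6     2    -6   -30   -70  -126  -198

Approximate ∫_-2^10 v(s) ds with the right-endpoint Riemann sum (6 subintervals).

Δs = 2.
Sum = 2·[2 + (-6) + (-30) + (-70) + (-126) + (-198)] = -856.

-856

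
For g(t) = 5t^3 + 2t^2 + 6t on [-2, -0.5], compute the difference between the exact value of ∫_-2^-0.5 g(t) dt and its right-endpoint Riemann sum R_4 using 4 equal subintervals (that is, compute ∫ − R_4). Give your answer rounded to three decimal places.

Exact integral: ∫_-2^-0.5 g(t) dt = -25.921875.
R_4 ≈ -18.84668.
Error ≈ -25.921875 − (-18.84668) ≈ -7.075.

-7.075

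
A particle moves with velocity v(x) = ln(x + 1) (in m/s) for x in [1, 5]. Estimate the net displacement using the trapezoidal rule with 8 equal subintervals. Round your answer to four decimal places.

Δx = (5 − 1)/8 = 0.5.
v(1) ≈ 0.6931, v(1.5) ≈ 0.9163, v(2) ≈ 1.0986, v(2.5) ≈ 1.2528, v(3) ≈ 1.3863, v(3.5) ≈ 1.5041, v(4) ≈ 1.6094, v(4.5) ≈ 1.7047, v(5) ≈ 1.7918.
T_8 = (Δx/2)·[v(x_0) + 2v(x_1) + ... + 2v(x_{7}) + v(x_8)].
Sum ≈ 5.3573.

5.3573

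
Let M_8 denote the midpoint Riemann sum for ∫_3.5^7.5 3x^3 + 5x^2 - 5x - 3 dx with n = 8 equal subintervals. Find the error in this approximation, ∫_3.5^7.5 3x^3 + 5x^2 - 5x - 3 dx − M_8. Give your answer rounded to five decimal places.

Exact integral: ∫_3.5^7.5 f(x) dx ≈ 2770.1666667.
M_8 = 2765.625.
Error ≈ 2770.1666667 − 2765.625 ≈ 4.54167.

4.54167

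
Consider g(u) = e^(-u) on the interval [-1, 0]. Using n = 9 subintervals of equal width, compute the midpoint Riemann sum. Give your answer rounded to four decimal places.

1.7174

Δu = (0 − (-1))/9 = 1/9.
Midpoints: -17/18, -5/6, -13/18, -11/18, -0.5, -7/18, -5/18, -1/6, -1/18.
g(-17/18) ≈ 2.5714, g(-5/6) ≈ 2.3010, g(-13/18) ≈ 2.0590, g(-11/18) ≈ 1.8425, g(-0.5) ≈ 1.6487, g(-7/18) ≈ 1.4753, g(-5/18) ≈ 1.3202, g(-1/6) ≈ 1.1814, g(-1/18) ≈ 1.0571.
Sum = Δu · [g(-17/18) + g(-5/6) + g(-13/18) + ...].
Sum ≈ 1.7174.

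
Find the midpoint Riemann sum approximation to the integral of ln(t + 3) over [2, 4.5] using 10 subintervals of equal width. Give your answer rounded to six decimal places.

4.564757

Δt = (4.5 − 2)/10 = 0.25.
Midpoints: 2.125, 2.375, 2.625, 2.875, 3.125, 3.375, 3.625, 3.875, 4.125, 4.375.
f(2.125) ≈ 1.634131, f(2.375) ≈ 1.681759, f(2.625) ≈ 1.727221, f(2.875) ≈ 1.770706, f(3.125) ≈ 1.812379, f(3.375) ≈ 1.852384, f(3.625) ≈ 1.890850, f(3.875) ≈ 1.927892, f(4.125) ≈ 1.963610, f(4.375) ≈ 1.998096.
Sum = Δt · [f(2.125) + f(2.375) + f(2.625) + ...].
Sum ≈ 4.564757.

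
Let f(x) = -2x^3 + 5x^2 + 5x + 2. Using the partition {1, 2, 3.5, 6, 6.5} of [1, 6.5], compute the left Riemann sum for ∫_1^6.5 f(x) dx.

Subinterval widths: 1, 1.5, 2.5, 0.5.
Left endpoints: 1, 2, 3.5, 6.
f(1) = 10, f(2) = 16, f(3.5) = -5, f(6) = -220.
Sum = Σ Δx_i · f(x_i).
Sum = -88.5.

-88.5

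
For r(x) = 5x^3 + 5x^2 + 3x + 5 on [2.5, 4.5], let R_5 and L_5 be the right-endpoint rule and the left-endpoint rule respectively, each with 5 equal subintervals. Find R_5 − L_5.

R_5 = 714.35.
L_5 = 532.95.
R_5 − L_5 = 181.4.

181.4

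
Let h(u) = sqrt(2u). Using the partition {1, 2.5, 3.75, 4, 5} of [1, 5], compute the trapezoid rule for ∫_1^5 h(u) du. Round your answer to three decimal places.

Subinterval widths: 1.5, 1.25, 0.25, 1.
h(1) ≈ 1.414, h(2.5) ≈ 2.236, h(3.75) ≈ 2.739, h(4) ≈ 2.828, h(5) ≈ 3.162.
On each subinterval the trapezoid contributes (Δu_i/2)·[h(u_{i-1}) + h(u_i)].
Sum ≈ 9.538.

9.538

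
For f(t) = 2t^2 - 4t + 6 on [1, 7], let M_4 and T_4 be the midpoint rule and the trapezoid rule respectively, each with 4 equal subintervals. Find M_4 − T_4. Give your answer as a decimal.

-6.75

M_4 = 165.75.
T_4 = 172.5.
M_4 − T_4 = -6.75.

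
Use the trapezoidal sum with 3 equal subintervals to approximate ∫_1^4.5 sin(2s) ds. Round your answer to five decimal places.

0.12349

Δs = (4.5 − 1)/3 = 7/6.
f(1) ≈ 0.90930, f(13/6) ≈ -0.92901, f(10/3) ≈ 0.37415, f(4.5) ≈ 0.41212.
T_3 = (Δs/2)·[f(s_0) + 2f(s_1) + 2f(s_2) + f(s_3)].
Sum ≈ 0.12349.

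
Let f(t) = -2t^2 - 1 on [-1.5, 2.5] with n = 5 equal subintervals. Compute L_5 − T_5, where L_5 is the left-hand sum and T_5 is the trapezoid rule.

L_5 = -14.32.
T_5 = -17.52.
L_5 − T_5 = 3.2.

3.2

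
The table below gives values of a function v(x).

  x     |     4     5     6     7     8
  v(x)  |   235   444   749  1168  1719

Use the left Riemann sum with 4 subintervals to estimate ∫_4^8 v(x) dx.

2596

Δx = 1.
Sum = 1·[235 + 444 + 749 + 1168] = 2596.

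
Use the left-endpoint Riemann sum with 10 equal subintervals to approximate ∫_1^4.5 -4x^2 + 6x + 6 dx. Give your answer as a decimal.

-31.9025

Δx = (4.5 − 1)/10 = 0.35.
Left endpoints: 1, 1.35, 1.7, 2.05, 2.4, 2.75, 3.1, 3.45, 3.8, 4.15.
f(1) = 8, f(1.35) = 6.81, f(1.7) = 4.64, f(2.05) = 1.49, f(2.4) = -2.64, f(2.75) = -7.75, f(3.1) = -13.84, f(3.45) = -20.91, f(3.8) = -28.96, f(4.15) = -37.99.
Sum = Δx · [f(1) + f(1.35) + f(1.7) + ...].
Sum = -31.9025.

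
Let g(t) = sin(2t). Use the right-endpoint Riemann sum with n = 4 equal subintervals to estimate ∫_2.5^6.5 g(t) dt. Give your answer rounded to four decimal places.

Δt = (6.5 − 2.5)/4 = 1.
Right endpoints: 3.5, 4.5, 5.5, 6.5.
g(3.5) ≈ 0.6570, g(4.5) ≈ 0.4121, g(5.5) ≈ -1.0000, g(6.5) ≈ 0.4202.
Sum = Δt · [g(3.5) + g(4.5) + g(5.5) + g(6.5)].
Sum ≈ 0.4893.

0.4893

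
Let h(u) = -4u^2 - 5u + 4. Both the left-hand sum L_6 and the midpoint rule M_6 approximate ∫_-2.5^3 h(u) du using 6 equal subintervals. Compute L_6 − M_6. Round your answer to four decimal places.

13.0243

L_6 ≈ -27.143519.
M_6 ≈ -40.167824.
L_6 − M_6 ≈ 13.0243.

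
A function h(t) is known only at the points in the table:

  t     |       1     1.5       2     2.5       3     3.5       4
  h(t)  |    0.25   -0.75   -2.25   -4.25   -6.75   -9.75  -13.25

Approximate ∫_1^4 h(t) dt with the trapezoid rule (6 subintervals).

Δt = 0.5.
T_6 = (0.5/2)·[0.25 + 2·(-0.75) + 2·(-2.25) + 2·(-4.25) + 2·(-6.75) + 2·(-9.75) + (-13.25)] = -15.125.

-15.125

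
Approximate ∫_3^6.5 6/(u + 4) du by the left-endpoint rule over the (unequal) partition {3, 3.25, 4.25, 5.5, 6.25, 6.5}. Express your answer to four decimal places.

2.5710

Subinterval widths: 0.25, 1, 1.25, 0.75, 0.25.
Left endpoints: 3, 3.25, 4.25, 5.5, 6.25.
f(3) = 6/7, f(3.25) = 24/29, f(4.25) = 8/11, f(5.5) = 12/19, f(6.25) = 24/41.
Sum = Σ Δu_i · f(u_i).
Sum ≈ 2.5710.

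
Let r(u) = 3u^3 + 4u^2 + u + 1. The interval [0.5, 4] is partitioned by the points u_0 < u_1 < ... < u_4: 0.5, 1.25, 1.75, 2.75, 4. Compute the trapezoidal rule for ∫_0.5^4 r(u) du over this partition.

304.92578125

Subinterval widths: 0.75, 0.5, 1, 1.25.
r(0.5) = 2.875, r(1.25) = 14.359375, r(1.75) = 31.078125, r(2.75) = 96.390625, r(4) = 261.
On each subinterval the trapezoid contributes (Δu_i/2)·[r(u_{i-1}) + r(u_i)].
Sum = 304.92578125.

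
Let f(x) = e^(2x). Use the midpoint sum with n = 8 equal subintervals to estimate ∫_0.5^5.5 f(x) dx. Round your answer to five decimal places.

Δx = (5.5 − 0.5)/8 = 0.625.
Midpoints: 0.8125, 1.4375, 2.0625, 2.6875, 3.3125, 3.9375, 4.5625, 5.1875.
f(0.8125) ≈ 5.07842, f(1.4375) ≈ 17.72542, f(2.0625) ≈ 61.86781, f(2.6875) ≈ 215.93987, f(3.3125) ≈ 753.70421, f(3.9375) ≈ 2630.68619, f(4.5625) ≈ 9181.99702, f(5.1875) ≈ 32048.31863.
Sum = Δx · [f(0.8125) + f(1.4375) + f(2.0625) + ...].
Sum ≈ 28072.07348.

28072.07348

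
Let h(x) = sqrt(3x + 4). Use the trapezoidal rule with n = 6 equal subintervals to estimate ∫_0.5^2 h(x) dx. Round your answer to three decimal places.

4.160

Δx = (2 − 0.5)/6 = 0.25.
h(0.5) ≈ 2.345, h(0.75) ≈ 2.500, h(1) ≈ 2.646, h(1.25) ≈ 2.784, h(1.5) ≈ 2.915, h(1.75) ≈ 3.041, h(2) ≈ 3.162.
T_6 = (Δx/2)·[h(x_0) + 2h(x_1) + ... + 2h(x_{5}) + h(x_6)].
Sum ≈ 4.160.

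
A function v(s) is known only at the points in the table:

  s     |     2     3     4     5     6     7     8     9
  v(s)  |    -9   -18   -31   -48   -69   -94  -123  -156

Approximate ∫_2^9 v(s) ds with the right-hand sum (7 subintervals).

Δs = 1.
Sum = 1·[(-18) + (-31) + (-48) + (-69) + (-94) + (-123) + (-156)] = -539.

-539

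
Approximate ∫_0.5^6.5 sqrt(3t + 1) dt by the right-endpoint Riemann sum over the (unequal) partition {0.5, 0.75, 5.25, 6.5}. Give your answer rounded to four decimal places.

24.5274

Subinterval widths: 0.25, 4.5, 1.25.
Right endpoints: 0.75, 5.25, 6.5.
f(0.75) ≈ 1.8028, f(5.25) ≈ 4.0927, f(6.5) ≈ 4.5277.
Sum = Σ Δt_i · f(t_i).
Sum ≈ 24.5274.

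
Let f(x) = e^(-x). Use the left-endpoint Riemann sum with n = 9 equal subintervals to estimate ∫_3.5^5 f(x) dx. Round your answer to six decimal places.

0.025469

Δx = (5 − 3.5)/9 = 1/6.
Left endpoints: 3.5, 11/3, 23/6, 4, 25/6, 13/3, 4.5, 14/3, 29/6.
f(3.5) ≈ 0.030197, f(11/3) ≈ 0.025562, f(23/6) ≈ 0.021637, f(4) ≈ 0.018316, f(25/6) ≈ 0.015504, f(13/3) ≈ 0.013124, f(4.5) ≈ 0.011109, f(14/3) ≈ 0.009404, f(29/6) ≈ 0.007960.
Sum = Δx · [f(3.5) + f(11/3) + f(23/6) + ...].
Sum ≈ 0.025469.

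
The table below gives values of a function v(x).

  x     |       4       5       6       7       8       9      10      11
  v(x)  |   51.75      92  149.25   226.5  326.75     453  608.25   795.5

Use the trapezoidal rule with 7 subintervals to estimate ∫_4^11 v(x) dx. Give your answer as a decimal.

2279.375

Δx = 1.
T_7 = (1/2)·[51.75 + 2·92 + 2·149.25 + 2·226.5 + 2·326.75 + 2·453 + 2·608.25 + 795.5] = 2279.375.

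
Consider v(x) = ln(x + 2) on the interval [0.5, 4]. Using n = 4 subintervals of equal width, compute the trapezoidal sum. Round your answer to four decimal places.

4.9450

Δx = (4 − 0.5)/4 = 0.875.
v(0.5) ≈ 0.9163, v(1.375) ≈ 1.2164, v(2.25) ≈ 1.4469, v(3.125) ≈ 1.6341, v(4) ≈ 1.7918.
T_4 = (Δx/2)·[v(x_0) + 2v(x_1) + 2v(x_2) + 2v(x_3) + v(x_4)].
Sum ≈ 4.9450.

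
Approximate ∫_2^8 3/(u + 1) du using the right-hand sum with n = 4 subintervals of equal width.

2.85

Δu = (8 − 2)/4 = 1.5.
Right endpoints: 3.5, 5, 6.5, 8.
f(3.5) = 2/3, f(5) = 0.5, f(6.5) = 0.4, f(8) = 1/3.
Sum = Δu · [f(3.5) + f(5) + f(6.5) + f(8)].
Sum = 2.85.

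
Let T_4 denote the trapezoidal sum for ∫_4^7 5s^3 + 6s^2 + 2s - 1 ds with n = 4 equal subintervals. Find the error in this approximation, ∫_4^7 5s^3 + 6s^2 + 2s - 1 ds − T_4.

Exact integral: ∫_4^7 f(s) ds = 3269.25.
T_4 = 3294.140625.
Error = 3269.25 − 3294.140625 = -24.890625.

-24.890625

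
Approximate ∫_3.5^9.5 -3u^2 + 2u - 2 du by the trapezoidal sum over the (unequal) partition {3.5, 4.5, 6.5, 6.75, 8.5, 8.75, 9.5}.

Subinterval widths: 1, 2, 0.25, 1.75, 0.25, 0.75.
f(3.5) = -31.75, f(4.5) = -53.75, f(6.5) = -115.75, f(6.75) = -125.1875, f(8.5) = -201.75, f(8.75) = -214.1875, f(9.5) = -253.75.
On each subinterval the trapezoid contributes (Δu_i/2)·[f(u_{i-1}) + f(u_i)].
Sum = -755.90625.

-755.90625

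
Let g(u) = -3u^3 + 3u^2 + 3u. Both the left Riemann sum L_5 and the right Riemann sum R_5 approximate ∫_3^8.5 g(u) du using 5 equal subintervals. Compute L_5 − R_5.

1710.6375

L_5 = -2371.05.
R_5 = -4081.6875.
L_5 − R_5 = 1710.6375.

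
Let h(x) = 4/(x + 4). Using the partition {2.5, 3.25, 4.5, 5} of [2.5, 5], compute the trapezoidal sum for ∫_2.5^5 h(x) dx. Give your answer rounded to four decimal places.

1.3054

Subinterval widths: 0.75, 1.25, 0.5.
h(2.5) = 8/13, h(3.25) = 16/29, h(4.5) = 8/17, h(5) = 4/9.
On each subinterval the trapezoid contributes (Δx_i/2)·[h(x_{i-1}) + h(x_i)].
Sum ≈ 1.3054.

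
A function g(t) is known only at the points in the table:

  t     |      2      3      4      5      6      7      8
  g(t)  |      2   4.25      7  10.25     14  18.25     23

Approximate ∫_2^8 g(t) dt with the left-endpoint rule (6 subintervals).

Δt = 1.
Sum = 1·[2 + 4.25 + 7 + 10.25 + 14 + 18.25] = 55.75.

55.75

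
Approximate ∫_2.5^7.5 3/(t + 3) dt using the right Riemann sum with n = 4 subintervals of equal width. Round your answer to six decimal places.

Δt = (7.5 − 2.5)/4 = 1.25.
Right endpoints: 3.75, 5, 6.25, 7.5.
f(3.75) = 4/9, f(5) = 0.375, f(6.25) = 12/37, f(7.5) = 2/7.
Sum = Δt · [f(3.75) + f(5) + f(6.25) + f(7.5)].
Sum ≈ 1.786854.

1.786854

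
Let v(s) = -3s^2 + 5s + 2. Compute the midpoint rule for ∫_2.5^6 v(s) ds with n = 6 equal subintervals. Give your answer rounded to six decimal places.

-118.702257

Δs = (6 − 2.5)/6 = 7/12.
Midpoints: 67/24, 3.375, 95/24, 109/24, 5.125, 137/24.
v(67/24) = -7.421875, v(3.375) = -15.296875, v(95/24) = -4841/192, v(109/24) = -37.171875, v(5.125) = -51.171875, v(137/24) = -12905/192.
Sum = Δs · [v(67/24) + v(3.375) + v(95/24) + ...].
Sum ≈ -118.702257.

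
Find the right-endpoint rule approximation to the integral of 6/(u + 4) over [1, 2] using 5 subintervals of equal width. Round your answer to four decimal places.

1.0742

Δu = (2 − 1)/5 = 0.2.
Right endpoints: 1.2, 1.4, 1.6, 1.8, 2.
f(1.2) = 15/13, f(1.4) = 10/9, f(1.6) = 15/14, f(1.8) = 30/29, f(2) = 1.
Sum = Δu · [f(1.2) + f(1.4) + f(1.6) + f(1.8) + f(2)].
Sum ≈ 1.0742.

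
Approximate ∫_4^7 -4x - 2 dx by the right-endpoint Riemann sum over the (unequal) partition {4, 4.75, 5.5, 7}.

-78.75

Subinterval widths: 0.75, 0.75, 1.5.
Right endpoints: 4.75, 5.5, 7.
f(4.75) = -21, f(5.5) = -24, f(7) = -30.
Sum = Σ Δx_i · f(x_i).
Sum = -78.75.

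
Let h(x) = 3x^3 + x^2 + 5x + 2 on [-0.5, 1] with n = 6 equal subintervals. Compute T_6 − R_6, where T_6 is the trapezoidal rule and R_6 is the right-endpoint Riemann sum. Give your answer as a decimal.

T_6 = 6.00390625.
R_6 = 7.45703125.
T_6 − R_6 = -1.453125.

-1.453125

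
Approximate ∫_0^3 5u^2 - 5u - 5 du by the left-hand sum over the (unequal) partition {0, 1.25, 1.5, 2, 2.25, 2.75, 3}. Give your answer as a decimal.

2.8125

Subinterval widths: 1.25, 0.25, 0.5, 0.25, 0.5, 0.25.
Left endpoints: 0, 1.25, 1.5, 2, 2.25, 2.75.
f(0) = -5, f(1.25) = -3.4375, f(1.5) = -1.25, f(2) = 5, f(2.25) = 9.0625, f(2.75) = 19.0625.
Sum = Σ Δu_i · f(u_i).
Sum = 2.8125.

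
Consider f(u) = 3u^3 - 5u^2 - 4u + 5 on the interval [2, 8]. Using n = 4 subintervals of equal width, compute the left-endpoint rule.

1329

Δu = (8 − 2)/4 = 1.5.
Left endpoints: 2, 3.5, 5, 6.5.
f(2) = 1, f(3.5) = 58.375, f(5) = 235, f(6.5) = 591.625.
Sum = Δu · [f(2) + f(3.5) + f(5) + f(6.5)].
Sum = 1329.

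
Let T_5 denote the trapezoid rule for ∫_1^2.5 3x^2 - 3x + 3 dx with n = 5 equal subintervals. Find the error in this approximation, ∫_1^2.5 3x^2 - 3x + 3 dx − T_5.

Exact integral: ∫_1^2.5 f(x) dx = 11.25.
T_5 = 11.3175.
Error = 11.25 − 11.3175 = -0.0675.

-0.0675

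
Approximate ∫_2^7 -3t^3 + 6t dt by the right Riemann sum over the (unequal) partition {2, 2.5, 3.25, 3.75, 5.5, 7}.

-2442.62109375

Subinterval widths: 0.5, 0.75, 0.5, 1.75, 1.5.
Right endpoints: 2.5, 3.25, 3.75, 5.5, 7.
f(2.5) = -31.875, f(3.25) = -83.484375, f(3.75) = -135.703125, f(5.5) = -466.125, f(7) = -987.
Sum = Σ Δt_i · f(t_i).
Sum = -2442.62109375.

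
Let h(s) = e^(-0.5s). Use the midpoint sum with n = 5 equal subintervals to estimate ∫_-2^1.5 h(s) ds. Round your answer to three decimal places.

Δs = (1.5 − (-2))/5 = 0.7.
Midpoints: -1.65, -0.95, -0.25, 0.45, 1.15.
h(-1.65) ≈ 2.282, h(-0.95) ≈ 1.608, h(-0.25) ≈ 1.133, h(0.45) ≈ 0.799, h(1.15) ≈ 0.563.
Sum = Δs · [h(-1.65) + h(-0.95) + h(-0.25) + h(0.45) + h(1.15)].
Sum ≈ 4.469.

4.469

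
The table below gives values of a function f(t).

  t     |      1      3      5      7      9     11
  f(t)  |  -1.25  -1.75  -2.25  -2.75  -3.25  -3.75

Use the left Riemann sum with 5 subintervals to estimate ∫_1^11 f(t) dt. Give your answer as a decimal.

-22.5

Δt = 2.
Sum = 2·[(-1.25) + (-1.75) + (-2.25) + (-2.75) + (-3.25)] = -22.5.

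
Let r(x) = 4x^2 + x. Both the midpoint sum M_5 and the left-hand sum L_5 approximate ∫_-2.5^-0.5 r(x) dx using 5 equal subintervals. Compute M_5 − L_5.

-4.72

M_5 = 17.56.
L_5 = 22.28.
M_5 − L_5 = -4.72.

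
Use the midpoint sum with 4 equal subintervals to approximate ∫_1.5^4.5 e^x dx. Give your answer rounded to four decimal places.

83.5631

Δx = (4.5 − 1.5)/4 = 0.75.
Midpoints: 1.875, 2.625, 3.375, 4.125.
f(1.875) ≈ 6.5208, f(2.625) ≈ 13.8046, f(3.375) ≈ 29.2243, f(4.125) ≈ 61.8678.
Sum = Δx · [f(1.875) + f(2.625) + f(3.375) + f(4.125)].
Sum ≈ 83.5631.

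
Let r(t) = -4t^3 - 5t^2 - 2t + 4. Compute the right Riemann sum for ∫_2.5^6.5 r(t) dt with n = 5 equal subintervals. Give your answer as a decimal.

-2712.44

Δt = (6.5 − 2.5)/5 = 0.8.
Right endpoints: 3.3, 4.1, 4.9, 5.7, 6.5.
r(3.3) = -200.798, r(4.1) = -363.934, r(4.9) = -596.446, r(5.7) = -910.622, r(6.5) = -1318.75.
Sum = Δt · [r(3.3) + r(4.1) + r(4.9) + r(5.7) + r(6.5)].
Sum = -2712.44.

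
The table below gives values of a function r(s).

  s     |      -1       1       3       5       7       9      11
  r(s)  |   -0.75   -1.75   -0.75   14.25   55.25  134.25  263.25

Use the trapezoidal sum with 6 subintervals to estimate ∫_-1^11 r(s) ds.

Δs = 2.
T_6 = (2/2)·[(-0.75) + 2·(-1.75) + 2·(-0.75) + 2·14.25 + 2·55.25 + 2·134.25 + 263.25] = 665.

665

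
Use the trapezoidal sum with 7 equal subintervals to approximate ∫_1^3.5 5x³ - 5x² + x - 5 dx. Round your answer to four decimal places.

111.1894

Δx = (3.5 − 1)/7 = 5/14.
f(1) = -4, f(19/14) = -971/2744, f(12/7) = 2473/343, f(29/14) = 55039/2744, f(17/7) = 13568/343, f(39/14) = 184049/2744, f(22/7) = 35663/343, f(3.5) = 151.625.
T_7 = (Δx/2)·[f(x_0) + 2f(x_1) + ... + 2f(x_{6}) + f(x_7)].
Sum ≈ 111.1894.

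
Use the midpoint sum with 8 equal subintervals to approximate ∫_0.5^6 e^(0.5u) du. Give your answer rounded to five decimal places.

37.41852

Δu = (6 − 0.5)/8 = 0.6875.
Midpoints: 0.84375, 1.53125, 2.21875, 2.90625, 3.59375, 4.28125, 4.96875, 5.65625.
f(0.84375) ≈ 1.52482, f(1.53125) ≈ 2.15034, f(2.21875) ≈ 3.03246, f(2.90625) ≈ 4.27646, f(3.59375) ≈ 6.03077, f(4.28125) ≈ 8.50475, f(4.96875) ≈ 11.99362, f(5.65625) ≈ 16.91372.
Sum = Δu · [f(0.84375) + f(1.53125) + f(2.21875) + ...].
Sum ≈ 37.41852.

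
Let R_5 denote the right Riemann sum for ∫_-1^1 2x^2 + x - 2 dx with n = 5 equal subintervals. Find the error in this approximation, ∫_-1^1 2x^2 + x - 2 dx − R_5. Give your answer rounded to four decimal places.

-0.5067

Exact integral: ∫_-1^1 f(x) dx ≈ -2.666667.
R_5 = -2.16.
Error ≈ -2.666667 − (-2.16) ≈ -0.5067.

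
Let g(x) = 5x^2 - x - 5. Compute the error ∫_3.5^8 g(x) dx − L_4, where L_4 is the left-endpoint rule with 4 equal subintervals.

Exact integral: ∫_3.5^8 g(x) dx = 733.5.
L_4 = 595.23046875.
Error = 733.5 − 595.23046875 = 138.26953125.

138.26953125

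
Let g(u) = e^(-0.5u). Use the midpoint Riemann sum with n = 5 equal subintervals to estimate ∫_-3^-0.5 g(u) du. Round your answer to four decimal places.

6.3787

Δu = (-0.5 − (-3))/5 = 0.5.
Midpoints: -2.75, -2.25, -1.75, -1.25, -0.75.
g(-2.75) ≈ 3.9551, g(-2.25) ≈ 3.0802, g(-1.75) ≈ 2.3989, g(-1.25) ≈ 1.8682, g(-0.75) ≈ 1.4550.
Sum = Δu · [g(-2.75) + g(-2.25) + g(-1.75) + g(-1.25) + g(-0.75)].
Sum ≈ 6.3787.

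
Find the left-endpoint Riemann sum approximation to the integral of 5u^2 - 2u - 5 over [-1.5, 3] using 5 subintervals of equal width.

Δu = (3 − (-1.5))/5 = 0.9.
Left endpoints: -1.5, -0.6, 0.3, 1.2, 2.1.
f(-1.5) = 9.25, f(-0.6) = -2, f(0.3) = -5.15, f(1.2) = -0.2, f(2.1) = 12.85.
Sum = Δu · [f(-1.5) + f(-0.6) + f(0.3) + f(1.2) + f(2.1)].
Sum = 13.275.

13.275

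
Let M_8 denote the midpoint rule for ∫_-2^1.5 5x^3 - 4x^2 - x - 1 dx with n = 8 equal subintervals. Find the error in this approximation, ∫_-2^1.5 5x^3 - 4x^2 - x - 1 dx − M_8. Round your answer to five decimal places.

Exact integral: ∫_-2^1.5 f(x) dx ≈ -31.4635417.
M_8 ≈ -31.0308838.
Error ≈ -31.4635417 − (-31.0308838) ≈ -0.43266.

-0.43266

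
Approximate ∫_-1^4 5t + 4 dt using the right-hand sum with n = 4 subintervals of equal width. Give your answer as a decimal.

Δt = (4 − (-1))/4 = 1.25.
Right endpoints: 0.25, 1.5, 2.75, 4.
f(0.25) = 5.25, f(1.5) = 11.5, f(2.75) = 17.75, f(4) = 24.
Sum = Δt · [f(0.25) + f(1.5) + f(2.75) + f(4)].
Sum = 73.125.

73.125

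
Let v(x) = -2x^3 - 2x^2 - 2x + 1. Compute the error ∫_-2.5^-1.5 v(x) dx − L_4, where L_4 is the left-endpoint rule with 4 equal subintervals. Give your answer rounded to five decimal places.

Exact integral: ∫_-2.5^-1.5 v(x) dx ≈ 13.8333333.
L_4 = 16.25.
Error ≈ 13.8333333 − 16.25 ≈ -2.41667.

-2.41667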